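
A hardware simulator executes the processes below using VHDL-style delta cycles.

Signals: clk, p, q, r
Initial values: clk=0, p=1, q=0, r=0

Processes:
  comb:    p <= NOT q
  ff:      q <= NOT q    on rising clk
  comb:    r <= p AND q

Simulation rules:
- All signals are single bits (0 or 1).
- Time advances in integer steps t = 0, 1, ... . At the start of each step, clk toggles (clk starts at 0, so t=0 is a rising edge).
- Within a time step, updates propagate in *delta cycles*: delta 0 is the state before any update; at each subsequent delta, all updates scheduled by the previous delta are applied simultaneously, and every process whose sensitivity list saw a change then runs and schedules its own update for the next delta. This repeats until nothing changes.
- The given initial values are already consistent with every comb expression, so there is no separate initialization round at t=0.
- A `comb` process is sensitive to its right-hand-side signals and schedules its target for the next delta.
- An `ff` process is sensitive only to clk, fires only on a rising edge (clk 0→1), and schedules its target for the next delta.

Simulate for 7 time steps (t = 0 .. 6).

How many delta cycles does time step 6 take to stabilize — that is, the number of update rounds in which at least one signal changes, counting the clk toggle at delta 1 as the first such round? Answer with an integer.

t=0 Δ0: r=0 q=0 p=1 clk=0
  Δ1: clk:0→1
  Δ2: q:0→1
  Δ3: r:0→1, p:1→0
  Δ4: r:1→0
  (4Δ to stable)
t=1 Δ0: r=0 q=1 p=0 clk=1
  Δ1: clk:1→0
  (1Δ to stable)
t=2 Δ0: r=0 q=1 p=0 clk=0
  Δ1: clk:0→1
  Δ2: q:1→0
  Δ3: p:0→1
  (3Δ to stable)
t=3 Δ0: r=0 q=0 p=1 clk=1
  Δ1: clk:1→0
  (1Δ to stable)
t=4 Δ0: r=0 q=0 p=1 clk=0
  Δ1: clk:0→1
  Δ2: q:0→1
  Δ3: r:0→1, p:1→0
  Δ4: r:1→0
  (4Δ to stable)
t=5 Δ0: r=0 q=1 p=0 clk=1
  Δ1: clk:1→0
  (1Δ to stable)
t=6 Δ0: r=0 q=1 p=0 clk=0
  Δ1: clk:0→1
  Δ2: q:1→0
  Δ3: p:0→1
  (3Δ to stable)

3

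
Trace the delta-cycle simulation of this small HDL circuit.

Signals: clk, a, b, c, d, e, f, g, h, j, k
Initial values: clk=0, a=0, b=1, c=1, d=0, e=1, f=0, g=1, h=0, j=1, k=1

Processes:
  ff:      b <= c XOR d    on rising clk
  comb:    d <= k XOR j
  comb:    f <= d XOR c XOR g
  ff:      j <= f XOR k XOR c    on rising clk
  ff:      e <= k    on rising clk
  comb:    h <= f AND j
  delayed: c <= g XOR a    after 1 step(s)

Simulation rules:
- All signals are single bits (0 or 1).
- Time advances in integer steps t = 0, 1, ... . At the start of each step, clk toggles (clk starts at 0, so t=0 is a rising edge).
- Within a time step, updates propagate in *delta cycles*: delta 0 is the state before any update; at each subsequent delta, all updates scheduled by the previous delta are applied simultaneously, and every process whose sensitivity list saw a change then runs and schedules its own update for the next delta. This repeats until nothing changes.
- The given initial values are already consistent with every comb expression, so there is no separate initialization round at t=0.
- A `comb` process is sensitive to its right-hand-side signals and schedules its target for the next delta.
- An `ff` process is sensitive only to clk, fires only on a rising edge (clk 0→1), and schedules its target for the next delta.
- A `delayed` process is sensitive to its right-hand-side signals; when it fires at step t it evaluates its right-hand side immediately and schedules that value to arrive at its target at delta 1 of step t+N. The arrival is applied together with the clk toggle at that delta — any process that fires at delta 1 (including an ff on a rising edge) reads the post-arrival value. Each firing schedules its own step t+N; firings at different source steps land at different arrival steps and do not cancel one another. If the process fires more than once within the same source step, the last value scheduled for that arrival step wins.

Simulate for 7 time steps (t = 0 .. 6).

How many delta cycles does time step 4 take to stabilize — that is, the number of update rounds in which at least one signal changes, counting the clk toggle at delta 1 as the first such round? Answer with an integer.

4

[bits: b,k,clk,c,j,h,a,f,e,g,d]
t=0: Δ0=11011000110 Δ1=11111000110 Δ2=11110000110 Δ3=11110000111 Δ4=11110001111 | 4Δ
t=1: Δ0=11110001111 Δ1=11010001111 | 1Δ
t=2: Δ0=11010001111 Δ1=11110001111 Δ2=01111001111 Δ3=01111101110 Δ4=01111100110 Δ5=01111000110 | 5Δ
t=3: Δ0=01111000110 Δ1=01011000110 | 1Δ
t=4: Δ0=01011000110 Δ1=01111000110 Δ2=11110000110 Δ3=11110000111 Δ4=11110001111 | 4Δ
t=5: Δ0=11110001111 Δ1=11010001111 | 1Δ
t=6: Δ0=11010001111 Δ1=11110001111 Δ2=01111001111 Δ3=01111101110 Δ4=01111100110 Δ5=01111000110 | 5Δ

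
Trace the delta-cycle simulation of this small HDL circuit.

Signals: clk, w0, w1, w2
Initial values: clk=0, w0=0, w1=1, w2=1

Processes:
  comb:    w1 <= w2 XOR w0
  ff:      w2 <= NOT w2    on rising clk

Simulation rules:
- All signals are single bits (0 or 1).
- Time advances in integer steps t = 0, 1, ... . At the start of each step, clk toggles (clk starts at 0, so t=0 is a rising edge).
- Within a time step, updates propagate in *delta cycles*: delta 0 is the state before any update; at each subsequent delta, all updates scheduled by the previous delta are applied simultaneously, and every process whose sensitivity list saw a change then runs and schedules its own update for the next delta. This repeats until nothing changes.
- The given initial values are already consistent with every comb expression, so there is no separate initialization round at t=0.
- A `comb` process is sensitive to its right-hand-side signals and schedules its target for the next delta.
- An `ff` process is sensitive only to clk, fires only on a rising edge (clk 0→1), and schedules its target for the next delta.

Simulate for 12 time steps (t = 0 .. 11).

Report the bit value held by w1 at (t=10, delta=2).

0

[bits: w0,w2,w1,clk]
t=0: Δ0=0110 Δ1=0111 Δ2=0011 Δ3=0001 | 3Δ
t=1: Δ0=0001 Δ1=0000 | 1Δ
t=2: Δ0=0000 Δ1=0001 Δ2=0101 Δ3=0111 | 3Δ
t=3: Δ0=0111 Δ1=0110 | 1Δ
t=4: Δ0=0110 Δ1=0111 Δ2=0011 Δ3=0001 | 3Δ
t=5: Δ0=0001 Δ1=0000 | 1Δ
t=6: Δ0=0000 Δ1=0001 Δ2=0101 Δ3=0111 | 3Δ
t=7: Δ0=0111 Δ1=0110 | 1Δ
t=8: Δ0=0110 Δ1=0111 Δ2=0011 Δ3=0001 | 3Δ
t=9: Δ0=0001 Δ1=0000 | 1Δ
t=10: Δ0=0000 Δ1=0001 Δ2=0101 Δ3=0111 | 3Δ
t=11: Δ0=0111 Δ1=0110 | 1Δ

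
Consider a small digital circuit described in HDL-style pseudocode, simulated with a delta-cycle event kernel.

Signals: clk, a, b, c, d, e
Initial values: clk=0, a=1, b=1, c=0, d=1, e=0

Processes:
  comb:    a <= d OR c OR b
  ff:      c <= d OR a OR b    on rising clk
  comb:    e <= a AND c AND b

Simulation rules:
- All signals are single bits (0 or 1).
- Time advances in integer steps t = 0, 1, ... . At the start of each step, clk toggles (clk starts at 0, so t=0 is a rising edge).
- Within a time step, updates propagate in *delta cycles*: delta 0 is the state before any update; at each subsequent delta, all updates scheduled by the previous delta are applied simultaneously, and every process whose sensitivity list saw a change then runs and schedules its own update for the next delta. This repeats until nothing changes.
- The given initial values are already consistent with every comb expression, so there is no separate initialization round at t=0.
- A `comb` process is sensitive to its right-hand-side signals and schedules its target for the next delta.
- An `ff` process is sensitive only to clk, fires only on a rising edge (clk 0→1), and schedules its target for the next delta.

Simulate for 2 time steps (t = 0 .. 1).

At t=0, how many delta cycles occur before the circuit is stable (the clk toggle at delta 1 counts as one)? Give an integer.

[bits: a,clk,b,e,c,d]
t=0: Δ0=101001 Δ1=111001 Δ2=111011 Δ3=111111 | 3Δ
t=1: Δ0=111111 Δ1=101111 | 1Δ

3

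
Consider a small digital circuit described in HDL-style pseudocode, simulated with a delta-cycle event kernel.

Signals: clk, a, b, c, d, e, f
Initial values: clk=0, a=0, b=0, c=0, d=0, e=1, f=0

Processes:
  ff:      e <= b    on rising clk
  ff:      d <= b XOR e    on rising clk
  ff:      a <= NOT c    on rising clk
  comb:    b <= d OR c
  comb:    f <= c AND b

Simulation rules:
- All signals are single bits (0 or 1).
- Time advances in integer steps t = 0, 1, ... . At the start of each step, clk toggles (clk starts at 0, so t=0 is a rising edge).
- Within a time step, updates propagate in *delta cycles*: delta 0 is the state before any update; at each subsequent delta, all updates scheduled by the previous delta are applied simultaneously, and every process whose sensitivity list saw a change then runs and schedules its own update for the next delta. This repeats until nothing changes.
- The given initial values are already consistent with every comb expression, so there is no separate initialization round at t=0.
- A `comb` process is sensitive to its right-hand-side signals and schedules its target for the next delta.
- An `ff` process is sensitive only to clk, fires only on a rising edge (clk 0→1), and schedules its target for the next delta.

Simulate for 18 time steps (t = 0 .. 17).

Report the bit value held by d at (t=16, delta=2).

0

t=0 Δ0: clk=0 d=0 b=0 a=0 e=1 f=0 c=0
  Δ1: clk:0→1
  Δ2: d:0→1, a:0→1, e:1→0
  Δ3: b:0→1
  (3Δ to stable)
t=1 Δ0: clk=1 d=1 b=1 a=1 e=0 f=0 c=0
  Δ1: clk:1→0
  (1Δ to stable)
t=2 Δ0: clk=0 d=1 b=1 a=1 e=0 f=0 c=0
  Δ1: clk:0→1
  Δ2: e:0→1
  (2Δ to stable)
t=3 Δ0: clk=1 d=1 b=1 a=1 e=1 f=0 c=0
  Δ1: clk:1→0
  (1Δ to stable)
t=4 Δ0: clk=0 d=1 b=1 a=1 e=1 f=0 c=0
  Δ1: clk:0→1
  Δ2: d:1→0
  Δ3: b:1→0
  (3Δ to stable)
t=5 Δ0: clk=1 d=0 b=0 a=1 e=1 f=0 c=0
  Δ1: clk:1→0
  (1Δ to stable)
t=6 Δ0: clk=0 d=0 b=0 a=1 e=1 f=0 c=0
  Δ1: clk:0→1
  Δ2: d:0→1, e:1→0
  Δ3: b:0→1
  (3Δ to stable)
t=7 Δ0: clk=1 d=1 b=1 a=1 e=0 f=0 c=0
  Δ1: clk:1→0
  (1Δ to stable)
t=8 Δ0: clk=0 d=1 b=1 a=1 e=0 f=0 c=0
  Δ1: clk:0→1
  Δ2: e:0→1
  (2Δ to stable)
t=9 Δ0: clk=1 d=1 b=1 a=1 e=1 f=0 c=0
  Δ1: clk:1→0
  (1Δ to stable)
t=10 Δ0: clk=0 d=1 b=1 a=1 e=1 f=0 c=0
  Δ1: clk:0→1
  Δ2: d:1→0
  Δ3: b:1→0
  (3Δ to stable)
t=11 Δ0: clk=1 d=0 b=0 a=1 e=1 f=0 c=0
  Δ1: clk:1→0
  (1Δ to stable)
t=12 Δ0: clk=0 d=0 b=0 a=1 e=1 f=0 c=0
  Δ1: clk:0→1
  Δ2: d:0→1, e:1→0
  Δ3: b:0→1
  (3Δ to stable)
t=13 Δ0: clk=1 d=1 b=1 a=1 e=0 f=0 c=0
  Δ1: clk:1→0
  (1Δ to stable)
t=14 Δ0: clk=0 d=1 b=1 a=1 e=0 f=0 c=0
  Δ1: clk:0→1
  Δ2: e:0→1
  (2Δ to stable)
t=15 Δ0: clk=1 d=1 b=1 a=1 e=1 f=0 c=0
  Δ1: clk:1→0
  (1Δ to stable)
t=16 Δ0: clk=0 d=1 b=1 a=1 e=1 f=0 c=0
  Δ1: clk:0→1
  Δ2: d:1→0
  Δ3: b:1→0
  (3Δ to stable)
t=17 Δ0: clk=1 d=0 b=0 a=1 e=1 f=0 c=0
  Δ1: clk:1→0
  (1Δ to stable)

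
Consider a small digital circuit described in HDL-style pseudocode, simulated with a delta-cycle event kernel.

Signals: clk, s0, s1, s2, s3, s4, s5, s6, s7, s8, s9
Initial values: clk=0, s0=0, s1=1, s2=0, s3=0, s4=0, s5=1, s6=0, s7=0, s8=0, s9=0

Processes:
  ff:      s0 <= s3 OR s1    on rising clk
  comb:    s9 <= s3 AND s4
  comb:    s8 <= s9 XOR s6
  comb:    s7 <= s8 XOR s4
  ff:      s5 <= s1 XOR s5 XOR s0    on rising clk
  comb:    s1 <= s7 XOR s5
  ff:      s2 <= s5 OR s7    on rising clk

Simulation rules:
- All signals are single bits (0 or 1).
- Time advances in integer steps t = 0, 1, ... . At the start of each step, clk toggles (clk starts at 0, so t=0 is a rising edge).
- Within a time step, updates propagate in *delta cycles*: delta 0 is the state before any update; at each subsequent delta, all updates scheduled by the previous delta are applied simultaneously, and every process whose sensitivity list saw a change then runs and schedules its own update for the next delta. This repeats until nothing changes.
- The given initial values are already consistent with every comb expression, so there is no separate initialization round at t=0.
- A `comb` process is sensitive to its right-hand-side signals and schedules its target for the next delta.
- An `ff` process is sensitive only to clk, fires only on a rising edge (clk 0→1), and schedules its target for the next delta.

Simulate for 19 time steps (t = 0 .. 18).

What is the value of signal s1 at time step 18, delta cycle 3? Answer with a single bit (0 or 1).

1

t0.Δ0 s7=0 s6=0 s4=0 s3=0 s5=1 s0=0 s1=1 s9=0 s2=0 s8=0 clk=0
t0.Δ1 s7=0 s6=0 s4=0 s3=0 s5=1 s0=0 s1=1 s9=0 s2=0 s8=0 clk=1
t0.Δ2 s7=0 s6=0 s4=0 s3=0 s5=0 s0=1 s1=1 s9=0 s2=1 s8=0 clk=1
t0.Δ3 s7=0 s6=0 s4=0 s3=0 s5=0 s0=1 s1=0 s9=0 s2=1 s8=0 clk=1
t1.Δ0 s7=0 s6=0 s4=0 s3=0 s5=0 s0=1 s1=0 s9=0 s2=1 s8=0 clk=1
t1.Δ1 s7=0 s6=0 s4=0 s3=0 s5=0 s0=1 s1=0 s9=0 s2=1 s8=0 clk=0
t2.Δ0 s7=0 s6=0 s4=0 s3=0 s5=0 s0=1 s1=0 s9=0 s2=1 s8=0 clk=0
t2.Δ1 s7=0 s6=0 s4=0 s3=0 s5=0 s0=1 s1=0 s9=0 s2=1 s8=0 clk=1
t2.Δ2 s7=0 s6=0 s4=0 s3=0 s5=1 s0=0 s1=0 s9=0 s2=0 s8=0 clk=1
t2.Δ3 s7=0 s6=0 s4=0 s3=0 s5=1 s0=0 s1=1 s9=0 s2=0 s8=0 clk=1
t3.Δ0 s7=0 s6=0 s4=0 s3=0 s5=1 s0=0 s1=1 s9=0 s2=0 s8=0 clk=1
t3.Δ1 s7=0 s6=0 s4=0 s3=0 s5=1 s0=0 s1=1 s9=0 s2=0 s8=0 clk=0
t4.Δ0 s7=0 s6=0 s4=0 s3=0 s5=1 s0=0 s1=1 s9=0 s2=0 s8=0 clk=0
t4.Δ1 s7=0 s6=0 s4=0 s3=0 s5=1 s0=0 s1=1 s9=0 s2=0 s8=0 clk=1
t4.Δ2 s7=0 s6=0 s4=0 s3=0 s5=0 s0=1 s1=1 s9=0 s2=1 s8=0 clk=1
t4.Δ3 s7=0 s6=0 s4=0 s3=0 s5=0 s0=1 s1=0 s9=0 s2=1 s8=0 clk=1
t5.Δ0 s7=0 s6=0 s4=0 s3=0 s5=0 s0=1 s1=0 s9=0 s2=1 s8=0 clk=1
t5.Δ1 s7=0 s6=0 s4=0 s3=0 s5=0 s0=1 s1=0 s9=0 s2=1 s8=0 clk=0
t6.Δ0 s7=0 s6=0 s4=0 s3=0 s5=0 s0=1 s1=0 s9=0 s2=1 s8=0 clk=0
t6.Δ1 s7=0 s6=0 s4=0 s3=0 s5=0 s0=1 s1=0 s9=0 s2=1 s8=0 clk=1
t6.Δ2 s7=0 s6=0 s4=0 s3=0 s5=1 s0=0 s1=0 s9=0 s2=0 s8=0 clk=1
t6.Δ3 s7=0 s6=0 s4=0 s3=0 s5=1 s0=0 s1=1 s9=0 s2=0 s8=0 clk=1
t7.Δ0 s7=0 s6=0 s4=0 s3=0 s5=1 s0=0 s1=1 s9=0 s2=0 s8=0 clk=1
t7.Δ1 s7=0 s6=0 s4=0 s3=0 s5=1 s0=0 s1=1 s9=0 s2=0 s8=0 clk=0
t8.Δ0 s7=0 s6=0 s4=0 s3=0 s5=1 s0=0 s1=1 s9=0 s2=0 s8=0 clk=0
t8.Δ1 s7=0 s6=0 s4=0 s3=0 s5=1 s0=0 s1=1 s9=0 s2=0 s8=0 clk=1
t8.Δ2 s7=0 s6=0 s4=0 s3=0 s5=0 s0=1 s1=1 s9=0 s2=1 s8=0 clk=1
t8.Δ3 s7=0 s6=0 s4=0 s3=0 s5=0 s0=1 s1=0 s9=0 s2=1 s8=0 clk=1
t9.Δ0 s7=0 s6=0 s4=0 s3=0 s5=0 s0=1 s1=0 s9=0 s2=1 s8=0 clk=1
t9.Δ1 s7=0 s6=0 s4=0 s3=0 s5=0 s0=1 s1=0 s9=0 s2=1 s8=0 clk=0
t10.Δ0 s7=0 s6=0 s4=0 s3=0 s5=0 s0=1 s1=0 s9=0 s2=1 s8=0 clk=0
t10.Δ1 s7=0 s6=0 s4=0 s3=0 s5=0 s0=1 s1=0 s9=0 s2=1 s8=0 clk=1
t10.Δ2 s7=0 s6=0 s4=0 s3=0 s5=1 s0=0 s1=0 s9=0 s2=0 s8=0 clk=1
t10.Δ3 s7=0 s6=0 s4=0 s3=0 s5=1 s0=0 s1=1 s9=0 s2=0 s8=0 clk=1
t11.Δ0 s7=0 s6=0 s4=0 s3=0 s5=1 s0=0 s1=1 s9=0 s2=0 s8=0 clk=1
t11.Δ1 s7=0 s6=0 s4=0 s3=0 s5=1 s0=0 s1=1 s9=0 s2=0 s8=0 clk=0
t12.Δ0 s7=0 s6=0 s4=0 s3=0 s5=1 s0=0 s1=1 s9=0 s2=0 s8=0 clk=0
t12.Δ1 s7=0 s6=0 s4=0 s3=0 s5=1 s0=0 s1=1 s9=0 s2=0 s8=0 clk=1
t12.Δ2 s7=0 s6=0 s4=0 s3=0 s5=0 s0=1 s1=1 s9=0 s2=1 s8=0 clk=1
t12.Δ3 s7=0 s6=0 s4=0 s3=0 s5=0 s0=1 s1=0 s9=0 s2=1 s8=0 clk=1
t13.Δ0 s7=0 s6=0 s4=0 s3=0 s5=0 s0=1 s1=0 s9=0 s2=1 s8=0 clk=1
t13.Δ1 s7=0 s6=0 s4=0 s3=0 s5=0 s0=1 s1=0 s9=0 s2=1 s8=0 clk=0
t14.Δ0 s7=0 s6=0 s4=0 s3=0 s5=0 s0=1 s1=0 s9=0 s2=1 s8=0 clk=0
t14.Δ1 s7=0 s6=0 s4=0 s3=0 s5=0 s0=1 s1=0 s9=0 s2=1 s8=0 clk=1
t14.Δ2 s7=0 s6=0 s4=0 s3=0 s5=1 s0=0 s1=0 s9=0 s2=0 s8=0 clk=1
t14.Δ3 s7=0 s6=0 s4=0 s3=0 s5=1 s0=0 s1=1 s9=0 s2=0 s8=0 clk=1
t15.Δ0 s7=0 s6=0 s4=0 s3=0 s5=1 s0=0 s1=1 s9=0 s2=0 s8=0 clk=1
t15.Δ1 s7=0 s6=0 s4=0 s3=0 s5=1 s0=0 s1=1 s9=0 s2=0 s8=0 clk=0
t16.Δ0 s7=0 s6=0 s4=0 s3=0 s5=1 s0=0 s1=1 s9=0 s2=0 s8=0 clk=0
t16.Δ1 s7=0 s6=0 s4=0 s3=0 s5=1 s0=0 s1=1 s9=0 s2=0 s8=0 clk=1
t16.Δ2 s7=0 s6=0 s4=0 s3=0 s5=0 s0=1 s1=1 s9=0 s2=1 s8=0 clk=1
t16.Δ3 s7=0 s6=0 s4=0 s3=0 s5=0 s0=1 s1=0 s9=0 s2=1 s8=0 clk=1
t17.Δ0 s7=0 s6=0 s4=0 s3=0 s5=0 s0=1 s1=0 s9=0 s2=1 s8=0 clk=1
t17.Δ1 s7=0 s6=0 s4=0 s3=0 s5=0 s0=1 s1=0 s9=0 s2=1 s8=0 clk=0
t18.Δ0 s7=0 s6=0 s4=0 s3=0 s5=0 s0=1 s1=0 s9=0 s2=1 s8=0 clk=0
t18.Δ1 s7=0 s6=0 s4=0 s3=0 s5=0 s0=1 s1=0 s9=0 s2=1 s8=0 clk=1
t18.Δ2 s7=0 s6=0 s4=0 s3=0 s5=1 s0=0 s1=0 s9=0 s2=0 s8=0 clk=1
t18.Δ3 s7=0 s6=0 s4=0 s3=0 s5=1 s0=0 s1=1 s9=0 s2=0 s8=0 clk=1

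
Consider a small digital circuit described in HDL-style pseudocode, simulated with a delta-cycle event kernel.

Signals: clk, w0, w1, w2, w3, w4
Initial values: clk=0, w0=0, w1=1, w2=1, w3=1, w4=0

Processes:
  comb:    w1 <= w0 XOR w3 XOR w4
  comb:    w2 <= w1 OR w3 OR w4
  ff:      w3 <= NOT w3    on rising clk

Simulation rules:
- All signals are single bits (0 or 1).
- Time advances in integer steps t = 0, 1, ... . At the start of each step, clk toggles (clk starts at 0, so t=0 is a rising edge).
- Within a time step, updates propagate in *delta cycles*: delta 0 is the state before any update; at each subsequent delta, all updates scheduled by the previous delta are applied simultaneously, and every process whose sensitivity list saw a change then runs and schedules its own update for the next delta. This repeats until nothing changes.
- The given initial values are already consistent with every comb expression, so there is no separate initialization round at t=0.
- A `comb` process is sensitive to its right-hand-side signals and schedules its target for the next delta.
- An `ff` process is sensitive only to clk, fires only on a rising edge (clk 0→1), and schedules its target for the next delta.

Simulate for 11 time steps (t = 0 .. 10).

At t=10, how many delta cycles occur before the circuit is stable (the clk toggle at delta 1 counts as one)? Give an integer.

3

t=0 Δ0: w2=1 w0=0 w4=0 clk=0 w1=1 w3=1
  Δ1: clk:0→1
  Δ2: w3:1→0
  Δ3: w1:1→0
  Δ4: w2:1→0
  (4Δ to stable)
t=1 Δ0: w2=0 w0=0 w4=0 clk=1 w1=0 w3=0
  Δ1: clk:1→0
  (1Δ to stable)
t=2 Δ0: w2=0 w0=0 w4=0 clk=0 w1=0 w3=0
  Δ1: clk:0→1
  Δ2: w3:0→1
  Δ3: w2:0→1, w1:0→1
  (3Δ to stable)
t=3 Δ0: w2=1 w0=0 w4=0 clk=1 w1=1 w3=1
  Δ1: clk:1→0
  (1Δ to stable)
t=4 Δ0: w2=1 w0=0 w4=0 clk=0 w1=1 w3=1
  Δ1: clk:0→1
  Δ2: w3:1→0
  Δ3: w1:1→0
  Δ4: w2:1→0
  (4Δ to stable)
t=5 Δ0: w2=0 w0=0 w4=0 clk=1 w1=0 w3=0
  Δ1: clk:1→0
  (1Δ to stable)
t=6 Δ0: w2=0 w0=0 w4=0 clk=0 w1=0 w3=0
  Δ1: clk:0→1
  Δ2: w3:0→1
  Δ3: w2:0→1, w1:0→1
  (3Δ to stable)
t=7 Δ0: w2=1 w0=0 w4=0 clk=1 w1=1 w3=1
  Δ1: clk:1→0
  (1Δ to stable)
t=8 Δ0: w2=1 w0=0 w4=0 clk=0 w1=1 w3=1
  Δ1: clk:0→1
  Δ2: w3:1→0
  Δ3: w1:1→0
  Δ4: w2:1→0
  (4Δ to stable)
t=9 Δ0: w2=0 w0=0 w4=0 clk=1 w1=0 w3=0
  Δ1: clk:1→0
  (1Δ to stable)
t=10 Δ0: w2=0 w0=0 w4=0 clk=0 w1=0 w3=0
  Δ1: clk:0→1
  Δ2: w3:0→1
  Δ3: w2:0→1, w1:0→1
  (3Δ to stable)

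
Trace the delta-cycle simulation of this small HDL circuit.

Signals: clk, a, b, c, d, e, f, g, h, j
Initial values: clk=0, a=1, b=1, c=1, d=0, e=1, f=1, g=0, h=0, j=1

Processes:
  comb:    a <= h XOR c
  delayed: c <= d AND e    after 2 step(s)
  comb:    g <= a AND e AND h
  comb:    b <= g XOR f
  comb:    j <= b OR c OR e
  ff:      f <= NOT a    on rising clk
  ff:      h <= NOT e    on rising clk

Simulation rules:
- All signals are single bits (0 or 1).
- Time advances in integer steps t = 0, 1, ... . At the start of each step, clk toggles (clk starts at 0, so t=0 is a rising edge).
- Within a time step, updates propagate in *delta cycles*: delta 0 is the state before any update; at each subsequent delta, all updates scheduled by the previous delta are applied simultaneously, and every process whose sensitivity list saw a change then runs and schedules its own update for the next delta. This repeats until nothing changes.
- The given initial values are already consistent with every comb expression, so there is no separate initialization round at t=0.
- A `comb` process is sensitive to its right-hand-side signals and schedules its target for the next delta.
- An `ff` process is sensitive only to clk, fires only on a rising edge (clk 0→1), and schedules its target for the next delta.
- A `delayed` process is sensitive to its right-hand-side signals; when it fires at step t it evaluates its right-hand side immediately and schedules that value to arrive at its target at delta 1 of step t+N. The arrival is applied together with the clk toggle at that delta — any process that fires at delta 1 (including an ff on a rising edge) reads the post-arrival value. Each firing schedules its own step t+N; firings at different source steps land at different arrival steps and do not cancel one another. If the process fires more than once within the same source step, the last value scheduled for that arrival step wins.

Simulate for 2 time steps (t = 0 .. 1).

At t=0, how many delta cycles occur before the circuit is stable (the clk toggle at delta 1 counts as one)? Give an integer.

[bits: e,b,d,g,h,clk,c,f,a,j]
t=0: Δ0=1100001111 Δ1=1100011111 Δ2=1100011011 Δ3=1000011011 | 3Δ
t=1: Δ0=1000011011 Δ1=1000001011 | 1Δ

3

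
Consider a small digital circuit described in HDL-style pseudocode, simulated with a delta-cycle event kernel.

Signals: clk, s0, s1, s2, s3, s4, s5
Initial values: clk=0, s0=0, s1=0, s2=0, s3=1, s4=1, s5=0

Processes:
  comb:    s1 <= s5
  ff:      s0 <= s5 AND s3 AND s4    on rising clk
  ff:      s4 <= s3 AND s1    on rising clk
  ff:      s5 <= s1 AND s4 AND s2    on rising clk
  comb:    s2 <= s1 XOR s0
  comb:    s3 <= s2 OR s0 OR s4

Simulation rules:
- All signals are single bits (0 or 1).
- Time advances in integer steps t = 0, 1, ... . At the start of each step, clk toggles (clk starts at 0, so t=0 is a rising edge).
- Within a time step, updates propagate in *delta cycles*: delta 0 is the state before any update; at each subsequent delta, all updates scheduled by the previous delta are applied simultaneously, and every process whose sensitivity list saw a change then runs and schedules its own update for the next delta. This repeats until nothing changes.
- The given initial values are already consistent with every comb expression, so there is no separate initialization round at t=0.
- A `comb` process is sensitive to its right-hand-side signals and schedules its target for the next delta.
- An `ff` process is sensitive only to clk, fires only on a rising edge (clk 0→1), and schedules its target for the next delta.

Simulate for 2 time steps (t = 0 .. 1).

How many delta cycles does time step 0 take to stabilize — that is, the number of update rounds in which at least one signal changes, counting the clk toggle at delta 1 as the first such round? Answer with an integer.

3

t0.Δ0 s2=0 s1=0 s5=0 s0=0 s3=1 clk=0 s4=1
t0.Δ1 s2=0 s1=0 s5=0 s0=0 s3=1 clk=1 s4=1
t0.Δ2 s2=0 s1=0 s5=0 s0=0 s3=1 clk=1 s4=0
t0.Δ3 s2=0 s1=0 s5=0 s0=0 s3=0 clk=1 s4=0
t1.Δ0 s2=0 s1=0 s5=0 s0=0 s3=0 clk=1 s4=0
t1.Δ1 s2=0 s1=0 s5=0 s0=0 s3=0 clk=0 s4=0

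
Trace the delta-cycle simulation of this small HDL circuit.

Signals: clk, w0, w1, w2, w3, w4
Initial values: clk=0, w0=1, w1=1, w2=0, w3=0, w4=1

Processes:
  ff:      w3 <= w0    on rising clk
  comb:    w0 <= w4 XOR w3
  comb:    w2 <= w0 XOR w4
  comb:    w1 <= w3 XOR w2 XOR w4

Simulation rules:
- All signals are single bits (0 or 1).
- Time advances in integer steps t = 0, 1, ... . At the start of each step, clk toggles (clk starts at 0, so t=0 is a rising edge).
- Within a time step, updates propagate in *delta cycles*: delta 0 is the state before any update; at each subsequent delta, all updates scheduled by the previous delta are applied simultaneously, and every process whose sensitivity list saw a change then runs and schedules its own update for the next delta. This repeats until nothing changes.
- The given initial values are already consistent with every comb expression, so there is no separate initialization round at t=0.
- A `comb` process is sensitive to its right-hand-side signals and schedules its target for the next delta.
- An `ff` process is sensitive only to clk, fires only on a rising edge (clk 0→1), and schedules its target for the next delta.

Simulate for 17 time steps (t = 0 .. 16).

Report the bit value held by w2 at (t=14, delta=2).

1

[bits: w4,w0,w1,w2,w3,clk]
t=0: Δ0=111000 Δ1=111001 Δ2=111011 Δ3=100011 Δ4=100111 Δ5=101111 | 5Δ
t=1: Δ0=101111 Δ1=101110 | 1Δ
t=2: Δ0=101110 Δ1=101111 Δ2=101101 Δ3=110101 Δ4=110001 Δ5=111001 | 5Δ
t=3: Δ0=111001 Δ1=111000 | 1Δ
t=4: Δ0=111000 Δ1=111001 Δ2=111011 Δ3=100011 Δ4=100111 Δ5=101111 | 5Δ
t=5: Δ0=101111 Δ1=101110 | 1Δ
t=6: Δ0=101110 Δ1=101111 Δ2=101101 Δ3=110101 Δ4=110001 Δ5=111001 | 5Δ
t=7: Δ0=111001 Δ1=111000 | 1Δ
t=8: Δ0=111000 Δ1=111001 Δ2=111011 Δ3=100011 Δ4=100111 Δ5=101111 | 5Δ
t=9: Δ0=101111 Δ1=101110 | 1Δ
t=10: Δ0=101110 Δ1=101111 Δ2=101101 Δ3=110101 Δ4=110001 Δ5=111001 | 5Δ
t=11: Δ0=111001 Δ1=111000 | 1Δ
t=12: Δ0=111000 Δ1=111001 Δ2=111011 Δ3=100011 Δ4=100111 Δ5=101111 | 5Δ
t=13: Δ0=101111 Δ1=101110 | 1Δ
t=14: Δ0=101110 Δ1=101111 Δ2=101101 Δ3=110101 Δ4=110001 Δ5=111001 | 5Δ
t=15: Δ0=111001 Δ1=111000 | 1Δ
t=16: Δ0=111000 Δ1=111001 Δ2=111011 Δ3=100011 Δ4=100111 Δ5=101111 | 5Δ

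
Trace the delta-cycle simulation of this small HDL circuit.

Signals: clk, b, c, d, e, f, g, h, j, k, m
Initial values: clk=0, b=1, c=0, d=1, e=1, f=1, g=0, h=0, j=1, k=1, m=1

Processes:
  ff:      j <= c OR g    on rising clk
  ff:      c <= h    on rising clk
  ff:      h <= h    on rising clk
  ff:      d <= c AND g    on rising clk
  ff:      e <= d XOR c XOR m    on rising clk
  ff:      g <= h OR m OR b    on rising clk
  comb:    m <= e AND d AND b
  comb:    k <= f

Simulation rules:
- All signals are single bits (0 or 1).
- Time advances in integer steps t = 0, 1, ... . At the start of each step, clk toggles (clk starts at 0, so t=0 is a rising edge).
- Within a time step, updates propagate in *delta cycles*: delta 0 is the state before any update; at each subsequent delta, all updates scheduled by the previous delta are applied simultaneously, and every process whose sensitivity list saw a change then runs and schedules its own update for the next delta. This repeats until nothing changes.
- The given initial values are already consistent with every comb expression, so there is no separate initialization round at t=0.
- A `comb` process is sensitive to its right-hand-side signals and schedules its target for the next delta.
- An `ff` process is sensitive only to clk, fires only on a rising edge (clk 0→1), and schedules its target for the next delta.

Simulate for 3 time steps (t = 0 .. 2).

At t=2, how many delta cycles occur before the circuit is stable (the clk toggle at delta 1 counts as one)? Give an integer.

[bits: c,e,f,m,b,clk,d,g,j,k,h]
t=0: Δ0=01111010110 Δ1=01111110110 Δ2=00111101010 Δ3=00101101010 | 3Δ
t=1: Δ0=00101101010 Δ1=00101001010 | 1Δ
t=2: Δ0=00101001010 Δ1=00101101010 Δ2=00101101110 | 2Δ

2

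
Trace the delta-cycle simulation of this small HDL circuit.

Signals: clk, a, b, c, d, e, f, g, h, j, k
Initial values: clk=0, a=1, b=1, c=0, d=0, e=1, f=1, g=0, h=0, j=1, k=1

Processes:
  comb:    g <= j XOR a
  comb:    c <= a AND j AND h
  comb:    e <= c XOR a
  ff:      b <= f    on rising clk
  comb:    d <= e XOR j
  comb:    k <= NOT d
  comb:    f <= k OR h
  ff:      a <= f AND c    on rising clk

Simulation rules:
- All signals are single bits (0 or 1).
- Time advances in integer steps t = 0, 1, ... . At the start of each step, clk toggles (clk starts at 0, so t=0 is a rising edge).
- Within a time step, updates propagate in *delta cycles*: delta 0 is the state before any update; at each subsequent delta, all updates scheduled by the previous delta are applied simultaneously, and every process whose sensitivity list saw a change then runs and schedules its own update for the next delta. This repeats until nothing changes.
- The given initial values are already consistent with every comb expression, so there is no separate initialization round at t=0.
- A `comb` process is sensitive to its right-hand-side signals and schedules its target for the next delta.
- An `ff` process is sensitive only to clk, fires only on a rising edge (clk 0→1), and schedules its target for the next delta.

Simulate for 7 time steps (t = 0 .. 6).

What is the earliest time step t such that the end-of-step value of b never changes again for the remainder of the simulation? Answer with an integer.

2

[bits: j,f,e,b,k,c,h,d,a,g,clk]
t=0: Δ0=11111000100 Δ1=11111000101 Δ2=11111000001 Δ3=11011000011 Δ4=11011001011 Δ5=11010001011 Δ6=10010001011 | 6Δ
t=1: Δ0=10010001011 Δ1=10010001010 | 1Δ
t=2: Δ0=10010001010 Δ1=10010001011 Δ2=10000001011 | 2Δ
t=3: Δ0=10000001011 Δ1=10000001010 | 1Δ
t=4: Δ0=10000001010 Δ1=10000001011 | 1Δ
t=5: Δ0=10000001011 Δ1=10000001010 | 1Δ
t=6: Δ0=10000001010 Δ1=10000001011 | 1Δ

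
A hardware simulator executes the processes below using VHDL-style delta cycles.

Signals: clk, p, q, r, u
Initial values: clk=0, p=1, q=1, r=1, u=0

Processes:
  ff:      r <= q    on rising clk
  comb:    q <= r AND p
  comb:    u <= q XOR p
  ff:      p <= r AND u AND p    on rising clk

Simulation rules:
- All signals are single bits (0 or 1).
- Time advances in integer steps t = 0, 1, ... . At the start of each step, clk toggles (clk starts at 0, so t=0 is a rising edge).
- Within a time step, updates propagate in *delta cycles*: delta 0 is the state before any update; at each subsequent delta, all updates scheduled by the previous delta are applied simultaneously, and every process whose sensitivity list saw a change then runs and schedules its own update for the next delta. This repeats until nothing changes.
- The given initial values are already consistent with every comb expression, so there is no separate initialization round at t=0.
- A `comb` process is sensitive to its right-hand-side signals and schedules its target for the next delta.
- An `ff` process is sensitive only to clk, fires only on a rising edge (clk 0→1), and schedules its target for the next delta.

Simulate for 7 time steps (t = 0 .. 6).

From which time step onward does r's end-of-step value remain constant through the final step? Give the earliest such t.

2

t0.Δ0 r=1 clk=0 q=1 p=1 u=0
t0.Δ1 r=1 clk=1 q=1 p=1 u=0
t0.Δ2 r=1 clk=1 q=1 p=0 u=0
t0.Δ3 r=1 clk=1 q=0 p=0 u=1
t0.Δ4 r=1 clk=1 q=0 p=0 u=0
t1.Δ0 r=1 clk=1 q=0 p=0 u=0
t1.Δ1 r=1 clk=0 q=0 p=0 u=0
t2.Δ0 r=1 clk=0 q=0 p=0 u=0
t2.Δ1 r=1 clk=1 q=0 p=0 u=0
t2.Δ2 r=0 clk=1 q=0 p=0 u=0
t3.Δ0 r=0 clk=1 q=0 p=0 u=0
t3.Δ1 r=0 clk=0 q=0 p=0 u=0
t4.Δ0 r=0 clk=0 q=0 p=0 u=0
t4.Δ1 r=0 clk=1 q=0 p=0 u=0
t5.Δ0 r=0 clk=1 q=0 p=0 u=0
t5.Δ1 r=0 clk=0 q=0 p=0 u=0
t6.Δ0 r=0 clk=0 q=0 p=0 u=0
t6.Δ1 r=0 clk=1 q=0 p=0 u=0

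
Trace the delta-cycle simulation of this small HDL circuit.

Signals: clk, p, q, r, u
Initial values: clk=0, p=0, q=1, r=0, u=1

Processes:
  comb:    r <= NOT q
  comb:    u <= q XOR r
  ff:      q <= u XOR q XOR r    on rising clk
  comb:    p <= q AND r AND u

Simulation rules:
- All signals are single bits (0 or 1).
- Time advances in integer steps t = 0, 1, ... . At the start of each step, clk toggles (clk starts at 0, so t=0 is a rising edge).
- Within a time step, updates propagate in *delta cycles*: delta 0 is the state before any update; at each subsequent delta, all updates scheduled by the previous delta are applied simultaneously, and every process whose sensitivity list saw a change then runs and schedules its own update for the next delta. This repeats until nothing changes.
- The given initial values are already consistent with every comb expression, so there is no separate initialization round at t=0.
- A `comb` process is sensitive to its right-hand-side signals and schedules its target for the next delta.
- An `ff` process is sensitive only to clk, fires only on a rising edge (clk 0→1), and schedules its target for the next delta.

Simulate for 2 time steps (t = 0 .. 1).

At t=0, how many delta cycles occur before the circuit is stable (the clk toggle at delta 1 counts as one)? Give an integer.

4

t0.Δ0 u=1 q=1 clk=0 p=0 r=0
t0.Δ1 u=1 q=1 clk=1 p=0 r=0
t0.Δ2 u=1 q=0 clk=1 p=0 r=0
t0.Δ3 u=0 q=0 clk=1 p=0 r=1
t0.Δ4 u=1 q=0 clk=1 p=0 r=1
t1.Δ0 u=1 q=0 clk=1 p=0 r=1
t1.Δ1 u=1 q=0 clk=0 p=0 r=1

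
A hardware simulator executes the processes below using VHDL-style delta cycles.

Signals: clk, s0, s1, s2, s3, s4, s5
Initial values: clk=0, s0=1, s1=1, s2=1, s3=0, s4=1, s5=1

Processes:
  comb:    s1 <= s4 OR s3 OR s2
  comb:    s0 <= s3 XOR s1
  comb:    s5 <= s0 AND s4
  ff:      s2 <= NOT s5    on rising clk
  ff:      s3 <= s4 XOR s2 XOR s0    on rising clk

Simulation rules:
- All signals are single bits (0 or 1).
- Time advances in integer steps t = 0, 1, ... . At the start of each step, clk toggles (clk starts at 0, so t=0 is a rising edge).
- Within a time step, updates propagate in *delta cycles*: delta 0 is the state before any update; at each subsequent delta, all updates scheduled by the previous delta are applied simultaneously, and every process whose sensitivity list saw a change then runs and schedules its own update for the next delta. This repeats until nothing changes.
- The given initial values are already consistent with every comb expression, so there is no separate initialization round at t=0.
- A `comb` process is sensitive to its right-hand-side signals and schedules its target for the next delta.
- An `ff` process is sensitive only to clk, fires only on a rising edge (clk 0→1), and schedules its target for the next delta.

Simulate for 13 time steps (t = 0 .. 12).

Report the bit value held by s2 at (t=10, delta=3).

1

t=0 Δ0: s1=1 s0=1 clk=0 s2=1 s4=1 s5=1 s3=0
  Δ1: clk:0→1
  Δ2: s2:1→0, s3:0→1
  Δ3: s0:1→0
  Δ4: s5:1→0
  (4Δ to stable)
t=1 Δ0: s1=1 s0=0 clk=1 s2=0 s4=1 s5=0 s3=1
  Δ1: clk:1→0
  (1Δ to stable)
t=2 Δ0: s1=1 s0=0 clk=0 s2=0 s4=1 s5=0 s3=1
  Δ1: clk:0→1
  Δ2: s2:0→1
  (2Δ to stable)
t=3 Δ0: s1=1 s0=0 clk=1 s2=1 s4=1 s5=0 s3=1
  Δ1: clk:1→0
  (1Δ to stable)
t=4 Δ0: s1=1 s0=0 clk=0 s2=1 s4=1 s5=0 s3=1
  Δ1: clk:0→1
  Δ2: s3:1→0
  Δ3: s0:0→1
  Δ4: s5:0→1
  (4Δ to stable)
t=5 Δ0: s1=1 s0=1 clk=1 s2=1 s4=1 s5=1 s3=0
  Δ1: clk:1→0
  (1Δ to stable)
t=6 Δ0: s1=1 s0=1 clk=0 s2=1 s4=1 s5=1 s3=0
  Δ1: clk:0→1
  Δ2: s2:1→0, s3:0→1
  Δ3: s0:1→0
  Δ4: s5:1→0
  (4Δ to stable)
t=7 Δ0: s1=1 s0=0 clk=1 s2=0 s4=1 s5=0 s3=1
  Δ1: clk:1→0
  (1Δ to stable)
t=8 Δ0: s1=1 s0=0 clk=0 s2=0 s4=1 s5=0 s3=1
  Δ1: clk:0→1
  Δ2: s2:0→1
  (2Δ to stable)
t=9 Δ0: s1=1 s0=0 clk=1 s2=1 s4=1 s5=0 s3=1
  Δ1: clk:1→0
  (1Δ to stable)
t=10 Δ0: s1=1 s0=0 clk=0 s2=1 s4=1 s5=0 s3=1
  Δ1: clk:0→1
  Δ2: s3:1→0
  Δ3: s0:0→1
  Δ4: s5:0→1
  (4Δ to stable)
t=11 Δ0: s1=1 s0=1 clk=1 s2=1 s4=1 s5=1 s3=0
  Δ1: clk:1→0
  (1Δ to stable)
t=12 Δ0: s1=1 s0=1 clk=0 s2=1 s4=1 s5=1 s3=0
  Δ1: clk:0→1
  Δ2: s2:1→0, s3:0→1
  Δ3: s0:1→0
  Δ4: s5:1→0
  (4Δ to stable)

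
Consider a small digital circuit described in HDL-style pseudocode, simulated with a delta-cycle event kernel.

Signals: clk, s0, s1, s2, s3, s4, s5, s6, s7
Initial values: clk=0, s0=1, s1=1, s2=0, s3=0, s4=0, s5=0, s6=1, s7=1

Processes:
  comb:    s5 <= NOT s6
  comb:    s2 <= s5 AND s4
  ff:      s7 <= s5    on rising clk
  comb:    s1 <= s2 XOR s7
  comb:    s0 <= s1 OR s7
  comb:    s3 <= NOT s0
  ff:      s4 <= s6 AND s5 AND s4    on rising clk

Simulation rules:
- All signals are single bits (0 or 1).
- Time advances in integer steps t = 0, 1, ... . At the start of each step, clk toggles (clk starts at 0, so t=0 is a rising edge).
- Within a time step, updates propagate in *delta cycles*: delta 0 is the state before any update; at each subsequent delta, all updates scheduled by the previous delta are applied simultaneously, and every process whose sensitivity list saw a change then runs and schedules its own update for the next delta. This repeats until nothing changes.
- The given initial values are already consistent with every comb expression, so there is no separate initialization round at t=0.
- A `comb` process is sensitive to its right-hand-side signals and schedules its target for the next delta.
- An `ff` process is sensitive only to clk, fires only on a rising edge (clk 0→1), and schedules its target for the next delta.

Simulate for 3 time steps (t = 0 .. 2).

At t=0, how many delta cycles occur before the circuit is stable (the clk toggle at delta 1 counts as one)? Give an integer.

5

t0.Δ0 s6=1 clk=0 s2=0 s0=1 s1=1 s5=0 s7=1 s4=0 s3=0
t0.Δ1 s6=1 clk=1 s2=0 s0=1 s1=1 s5=0 s7=1 s4=0 s3=0
t0.Δ2 s6=1 clk=1 s2=0 s0=1 s1=1 s5=0 s7=0 s4=0 s3=0
t0.Δ3 s6=1 clk=1 s2=0 s0=1 s1=0 s5=0 s7=0 s4=0 s3=0
t0.Δ4 s6=1 clk=1 s2=0 s0=0 s1=0 s5=0 s7=0 s4=0 s3=0
t0.Δ5 s6=1 clk=1 s2=0 s0=0 s1=0 s5=0 s7=0 s4=0 s3=1
t1.Δ0 s6=1 clk=1 s2=0 s0=0 s1=0 s5=0 s7=0 s4=0 s3=1
t1.Δ1 s6=1 clk=0 s2=0 s0=0 s1=0 s5=0 s7=0 s4=0 s3=1
t2.Δ0 s6=1 clk=0 s2=0 s0=0 s1=0 s5=0 s7=0 s4=0 s3=1
t2.Δ1 s6=1 clk=1 s2=0 s0=0 s1=0 s5=0 s7=0 s4=0 s3=1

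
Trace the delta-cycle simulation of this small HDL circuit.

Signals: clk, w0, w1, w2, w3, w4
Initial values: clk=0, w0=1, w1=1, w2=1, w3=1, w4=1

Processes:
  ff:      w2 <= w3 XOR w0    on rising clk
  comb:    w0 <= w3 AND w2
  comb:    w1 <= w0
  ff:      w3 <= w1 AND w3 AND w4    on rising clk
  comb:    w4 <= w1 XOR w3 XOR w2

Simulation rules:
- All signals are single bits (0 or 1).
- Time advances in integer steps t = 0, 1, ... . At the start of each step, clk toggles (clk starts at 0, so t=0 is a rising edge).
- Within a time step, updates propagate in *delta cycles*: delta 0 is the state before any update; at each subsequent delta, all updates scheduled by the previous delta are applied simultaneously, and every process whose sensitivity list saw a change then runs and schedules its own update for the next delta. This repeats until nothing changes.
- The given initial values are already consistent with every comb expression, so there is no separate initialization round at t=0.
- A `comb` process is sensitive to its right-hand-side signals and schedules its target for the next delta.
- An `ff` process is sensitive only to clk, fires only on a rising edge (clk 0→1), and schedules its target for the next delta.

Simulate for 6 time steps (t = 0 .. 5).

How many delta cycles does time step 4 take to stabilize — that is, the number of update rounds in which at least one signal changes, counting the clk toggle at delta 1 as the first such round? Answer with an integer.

[bits: w0,w3,w2,w4,w1,clk]
t=0: Δ0=111110 Δ1=111111 Δ2=110111 Δ3=010011 Δ4=010001 Δ5=010101 | 5Δ
t=1: Δ0=010101 Δ1=010100 | 1Δ
t=2: Δ0=010100 Δ1=010101 Δ2=001101 | 2Δ
t=3: Δ0=001101 Δ1=001100 | 1Δ
t=4: Δ0=001100 Δ1=001101 Δ2=000101 Δ3=000001 | 3Δ
t=5: Δ0=000001 Δ1=000000 | 1Δ

3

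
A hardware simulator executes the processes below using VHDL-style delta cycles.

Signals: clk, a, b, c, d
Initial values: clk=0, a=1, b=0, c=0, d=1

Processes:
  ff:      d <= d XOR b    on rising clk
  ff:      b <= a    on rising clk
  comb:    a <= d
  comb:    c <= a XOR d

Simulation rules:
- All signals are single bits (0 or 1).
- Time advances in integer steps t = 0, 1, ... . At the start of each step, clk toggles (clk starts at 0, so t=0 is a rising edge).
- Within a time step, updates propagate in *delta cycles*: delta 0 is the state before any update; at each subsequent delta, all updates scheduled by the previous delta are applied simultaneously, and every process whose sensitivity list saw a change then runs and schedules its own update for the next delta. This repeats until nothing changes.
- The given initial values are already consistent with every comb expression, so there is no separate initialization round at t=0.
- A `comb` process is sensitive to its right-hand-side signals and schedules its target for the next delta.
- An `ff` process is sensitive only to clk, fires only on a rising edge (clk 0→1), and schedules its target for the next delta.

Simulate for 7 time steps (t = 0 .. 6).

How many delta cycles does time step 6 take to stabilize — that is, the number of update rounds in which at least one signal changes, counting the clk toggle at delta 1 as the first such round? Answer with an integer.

[bits: a,b,d,clk,c]
t=0: Δ0=10100 Δ1=10110 Δ2=11110 | 2Δ
t=1: Δ0=11110 Δ1=11100 | 1Δ
t=2: Δ0=11100 Δ1=11110 Δ2=11010 Δ3=01011 Δ4=01010 | 4Δ
t=3: Δ0=01010 Δ1=01000 | 1Δ
t=4: Δ0=01000 Δ1=01010 Δ2=00110 Δ3=10111 Δ4=10110 | 4Δ
t=5: Δ0=10110 Δ1=10100 | 1Δ
t=6: Δ0=10100 Δ1=10110 Δ2=11110 | 2Δ

2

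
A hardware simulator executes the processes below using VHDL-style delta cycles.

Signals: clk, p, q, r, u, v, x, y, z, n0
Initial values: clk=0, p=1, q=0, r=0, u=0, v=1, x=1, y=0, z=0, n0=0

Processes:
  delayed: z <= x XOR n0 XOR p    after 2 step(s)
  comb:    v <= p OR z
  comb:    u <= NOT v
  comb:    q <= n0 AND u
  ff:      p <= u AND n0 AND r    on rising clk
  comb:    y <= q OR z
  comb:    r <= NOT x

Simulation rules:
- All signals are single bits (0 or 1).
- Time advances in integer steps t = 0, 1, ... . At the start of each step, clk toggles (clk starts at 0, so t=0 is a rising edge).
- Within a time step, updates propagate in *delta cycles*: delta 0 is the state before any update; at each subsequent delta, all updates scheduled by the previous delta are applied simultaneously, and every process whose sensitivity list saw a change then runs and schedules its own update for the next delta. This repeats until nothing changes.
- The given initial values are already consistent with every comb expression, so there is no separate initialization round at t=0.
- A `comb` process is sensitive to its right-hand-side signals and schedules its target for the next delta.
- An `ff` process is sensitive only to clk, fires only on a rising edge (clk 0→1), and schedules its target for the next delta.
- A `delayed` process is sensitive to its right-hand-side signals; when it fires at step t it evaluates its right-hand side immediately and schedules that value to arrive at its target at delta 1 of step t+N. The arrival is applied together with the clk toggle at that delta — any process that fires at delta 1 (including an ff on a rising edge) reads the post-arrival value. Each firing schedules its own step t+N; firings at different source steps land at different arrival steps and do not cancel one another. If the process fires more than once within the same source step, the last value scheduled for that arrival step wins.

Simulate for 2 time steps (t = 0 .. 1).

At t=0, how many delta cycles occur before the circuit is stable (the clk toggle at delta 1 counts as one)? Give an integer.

4

[bits: v,clk,q,r,n0,x,z,p,u,y]
t=0: Δ0=1000010100 Δ1=1100010100 Δ2=1100010000 Δ3=0100010000 Δ4=0100010010 | 4Δ
t=1: Δ0=0100010010 Δ1=0000010010 | 1Δ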